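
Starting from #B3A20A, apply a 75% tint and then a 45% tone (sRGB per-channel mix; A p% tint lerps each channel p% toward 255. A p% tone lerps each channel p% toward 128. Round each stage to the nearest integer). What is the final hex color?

#B3A20A is rgb(179, 162, 10).
A 75% tint moves each channel 75% toward 255:
  R: 179 + 57 = 236 → 236
  G: 162 + 0.75×(255−162) = 162 + 69.75 = 231.75 → 232
  B: 10 + 183.75 = 193.75 → 194
After the tint: rgb(236, 232, 194) = #ECE8C2.
Per channel, c → c + 0.45(128 − c):
  R: 236 + 0.45×(128−236) = 236 − 48.6 = 187.4 → 187
  G: 232 + 0.45×(128−232) = 232 − 46.8 = 185.2 → 185
  B: 194 + 0.45×(128−194) = 194 − 29.7 = 164.3 → 164
rgb(187, 185, 164) = #BBB9A4.

#BBB9A4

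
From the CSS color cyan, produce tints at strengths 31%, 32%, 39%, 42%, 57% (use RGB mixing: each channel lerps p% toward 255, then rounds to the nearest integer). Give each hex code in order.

CSS cyan is rgb(0, 255, 255).
31%: (0 + 79.05 = 79.05→79, 255→255, 255→255) → #4FFFFF
32%: (0 + 81.6 = 81.6→82, 255→255, 255→255) → #52FFFF
39%: (0 + 99.45 = 99.45→99, 255→255, 255→255) → #63FFFF
42%: (0 + 107.1 = 107.1→107, 255→255, 255→255) → #6BFFFF
57%: (0 + 145.35 = 145.35→145, 255→255, 255→255) → #91FFFF

#4FFFFF, #52FFFF, #63FFFF, #6BFFFF, #91FFFF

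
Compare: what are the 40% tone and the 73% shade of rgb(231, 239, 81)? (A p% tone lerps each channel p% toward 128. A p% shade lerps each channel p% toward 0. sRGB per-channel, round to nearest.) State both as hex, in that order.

#bec364, #3e4116

40% tone:
  R: 231 + 0.4×(128−231) = 231 − 41.2 = 189.8 → 190
  G: 239 − 44.4 = 194.6 → 195
  B: 81 + 18.8 = 99.8 → 100
  → #bec364
73% shade:
  R: 231 + 0.73×(0−231) = 231 − 168.63 = 62.37 → 62
  G: 239 − 174.47 = 64.53 → 65
  B: 81 − 59.13 = 21.87 → 22
  → #3e4116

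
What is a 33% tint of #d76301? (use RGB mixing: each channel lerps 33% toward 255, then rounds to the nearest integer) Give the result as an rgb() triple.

#d76301 is rgb(215, 99, 1).
Lerp each channel 33% toward 255:
  R: 215 + 0.33×(255−215) = 215 + 13.2 = 228.2 → 228
  G: 99 + 51.48 = 150.48 → 150
  B: 1 + 83.82 = 84.82 → 85

rgb(228, 150, 85)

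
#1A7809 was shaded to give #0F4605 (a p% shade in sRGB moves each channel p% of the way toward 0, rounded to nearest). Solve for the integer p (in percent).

42%

#1A7809 is rgb(26, 120, 9); #0F4605 is rgb(15, 70, 5).
On the G channel (widest range): 70 ≈ 120 + (p/100)(0 − 120), so p ≈ 100×(70 − 120)/(0 − 120) = -5000/-120 = 41.67.
p = 42 reproduces all three channels after rounding.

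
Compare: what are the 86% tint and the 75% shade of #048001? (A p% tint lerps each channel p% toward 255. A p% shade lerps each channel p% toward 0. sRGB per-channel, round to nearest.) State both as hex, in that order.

#048001 is rgb(4, 128, 1).
86% tint:
  R: 4 + 0.86×(255−4) = 4 + 215.86 = 219.86 → 220
  G: 128 + 0.86×(255−128) = 128 + 109.22 = 237.22 → 237
  B: 1 + 0.86×(255−1) = 1 + 218.44 = 219.44 → 219
  → #DCEDDB
75% shade:
  R: 4 + 0.75×(0−4) = 4 − 3 = 1 → 1
  G: 128 − 96 = 32 → 32
  B: 1 − 0.75 = 0.25 → 0
  → #012000

#DCEDDB, #012000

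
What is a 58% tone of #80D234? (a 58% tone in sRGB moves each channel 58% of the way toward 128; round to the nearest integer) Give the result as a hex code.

#80A260

#80D234 is rgb(128, 210, 52).
Per channel, c → c + 0.58(128 − c):
  R: 128 + 0 = 128 → 128
  G: 210 − 47.56 = 162.44 → 162
  B: 52 + 0.58×(128−52) = 52 + 44.08 = 96.08 → 96
rgb(128, 162, 96) = #80A260.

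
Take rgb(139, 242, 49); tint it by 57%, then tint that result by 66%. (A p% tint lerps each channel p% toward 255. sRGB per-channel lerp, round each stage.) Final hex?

#EEFDE1

A 57% tint moves each channel 57% toward 255:
  R: 139 + 66.12 = 205.12 → 205
  G: 242 + 0.57×(255−242) = 242 + 7.41 = 249.41 → 249
  B: 49 + 0.57×(255−49) = 49 + 117.42 = 166.42 → 166
After the tint: rgb(205, 249, 166) = #CDF9A6.
Lerp each channel 66% toward 255:
  R: 205 + 33 = 238 → 238
  G: 249 + 0.66×(255−249) = 249 + 3.96 = 252.96 → 253
  B: 166 + 58.74 = 224.74 → 225
rgb(238, 253, 225) = #EEFDE1.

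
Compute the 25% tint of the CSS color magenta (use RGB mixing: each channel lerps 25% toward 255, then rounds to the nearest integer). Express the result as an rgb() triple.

CSS magenta is rgb(255, 0, 255).
Lerp each channel 25% toward 255:
  R: 255 + 0.25×(255−255) = 255 + 0 = 255 → 255
  G: 0 + 63.75 = 63.75 → 64
  B: 255 + 0 = 255 → 255

rgb(255, 64, 255)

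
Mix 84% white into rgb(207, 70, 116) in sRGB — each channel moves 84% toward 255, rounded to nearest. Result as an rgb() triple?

Per channel, c → c + 0.84(255 − c):
  R: 207 + 0.84×(255−207) = 207 + 40.32 = 247.32 → 247
  G: 70 + 155.4 = 225.4 → 225
  B: 116 + 0.84×(255−116) = 116 + 116.76 = 232.76 → 233

rgb(247, 225, 233)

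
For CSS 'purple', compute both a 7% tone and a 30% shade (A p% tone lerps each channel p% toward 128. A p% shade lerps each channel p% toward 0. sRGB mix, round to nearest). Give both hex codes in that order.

CSS purple is rgb(128, 0, 128).
7% tone:
  R: 128 + 0 = 128 → 128
  G: 0 + 0.07×(128−0) = 0 + 8.96 = 8.96 → 9
  B: 128 + 0 = 128 → 128
  → #800980
30% shade:
  R: 128 + 0.3×(0−128) = 128 − 38.4 = 89.6 → 90
  G: 0 + 0.3×(0−0) = 0 + 0 = 0 → 0
  B: 128 + 0.3×(0−128) = 128 − 38.4 = 89.6 → 90
  → #5A005A

#800980, #5A005A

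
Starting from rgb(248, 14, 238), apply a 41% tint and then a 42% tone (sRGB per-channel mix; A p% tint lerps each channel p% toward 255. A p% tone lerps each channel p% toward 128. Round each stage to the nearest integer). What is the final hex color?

#c777c4

A 41% tint moves each channel 41% toward 255:
  R: 248 + 2.87 = 250.87 → 251
  G: 14 + 98.81 = 112.81 → 113
  B: 238 + 0.41×(255−238) = 238 + 6.97 = 244.97 → 245
After the tint: rgb(251, 113, 245) = #fb71f5.
A 42% tone moves each channel 42% toward 128:
  R: 251 + 0.42×(128−251) = 251 − 51.66 = 199.34 → 199
  G: 113 + 0.42×(128−113) = 113 + 6.3 = 119.3 → 119
  B: 245 − 49.14 = 195.86 → 196
rgb(199, 119, 196) = #c777c4.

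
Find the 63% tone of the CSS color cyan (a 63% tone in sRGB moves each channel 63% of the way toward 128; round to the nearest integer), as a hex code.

CSS cyan is rgb(0, 255, 255).
A 63% tone moves each channel 63% toward 128:
  R: 0 + 80.64 = 80.64 → 81
  G: 255 + 0.63×(128−255) = 255 − 80.01 = 174.99 → 175
  B: 255 − 80.01 = 174.99 → 175
rgb(81, 175, 175) = #51AFAF.

#51AFAF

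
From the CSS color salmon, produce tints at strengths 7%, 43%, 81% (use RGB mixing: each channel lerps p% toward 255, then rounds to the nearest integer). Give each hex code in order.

CSS salmon is rgb(250, 128, 114).
7%: (250→250, 128 + 8.89 = 136.89→137, 114 + 9.87 = 123.87→124) → #FA897C
43%: (250 + 2.15 = 252.15→252, 128 + 54.61 = 182.61→183, 114 + 60.63 = 174.63→175) → #FCB7AF
81%: (250 + 4.05 = 254.05→254, 128 + 102.87 = 230.87→231, 114 + 114.21 = 228.21→228) → #FEE7E4

#FA897C, #FCB7AF, #FEE7E4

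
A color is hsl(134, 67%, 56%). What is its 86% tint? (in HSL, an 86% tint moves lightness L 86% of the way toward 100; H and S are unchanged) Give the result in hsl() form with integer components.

L moves 86% from 56 toward 100: 56 + 37.84 = 93.84 → 94.
H and S are unchanged.

hsl(134, 67%, 94%)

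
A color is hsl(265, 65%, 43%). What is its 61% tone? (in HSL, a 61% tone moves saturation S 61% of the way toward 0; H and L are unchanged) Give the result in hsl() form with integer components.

hsl(265, 25%, 43%)

S moves 61% from 65 toward 0: 65 − 39.65 = 25.35 → 25.
H and L are unchanged.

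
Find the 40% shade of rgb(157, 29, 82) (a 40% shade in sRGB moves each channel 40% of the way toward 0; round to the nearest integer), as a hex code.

#5E1131

Lerp each channel 40% toward 0:
  R: 157 + 0.4×(0−157) = 157 − 62.8 = 94.2 → 94
  G: 29 − 11.6 = 17.4 → 17
  B: 82 + 0.4×(0−82) = 82 − 32.8 = 49.2 → 49
rgb(94, 17, 49) = #5E1131.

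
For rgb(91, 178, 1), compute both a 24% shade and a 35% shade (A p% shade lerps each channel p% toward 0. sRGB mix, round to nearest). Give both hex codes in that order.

24% shade:
  R: 91 − 21.84 = 69.16 → 69
  G: 178 − 42.72 = 135.28 → 135
  B: 1 + 0.24×(0−1) = 1 − 0.24 = 0.76 → 1
  → #458701
35% shade:
  R: 91 + 0.35×(0−91) = 91 − 31.85 = 59.15 → 59
  G: 178 − 62.3 = 115.7 → 116
  B: 1 + 0.35×(0−1) = 1 − 0.35 = 0.65 → 1
  → #3B7401

#458701, #3B7401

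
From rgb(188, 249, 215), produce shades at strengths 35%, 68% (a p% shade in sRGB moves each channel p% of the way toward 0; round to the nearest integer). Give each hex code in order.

35%: (188 − 65.8 = 122.2→122, 249 − 87.15 = 161.85→162, 215 − 75.25 = 139.75→140) → #7AA28C
68%: (188 − 127.84 = 60.16→60, 249 − 169.32 = 79.68→80, 215 − 146.2 = 68.8→69) → #3C5045

#7AA28C, #3C5045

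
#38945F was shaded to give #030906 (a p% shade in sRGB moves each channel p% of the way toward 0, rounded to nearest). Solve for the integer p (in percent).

94%

#38945F is rgb(56, 148, 95); #030906 is rgb(3, 9, 6).
On the G channel (widest range): 9 ≈ 148 + (p/100)(0 − 148), so p ≈ 100×(9 − 148)/(0 − 148) = -13900/-148 = 93.92.
p = 94 reproduces all three channels after rounding.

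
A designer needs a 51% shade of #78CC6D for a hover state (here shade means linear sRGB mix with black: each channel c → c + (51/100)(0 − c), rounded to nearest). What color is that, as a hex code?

#3B6435

#78CC6D is rgb(120, 204, 109).
A 51% shade moves each channel 51% toward 0:
  R: 120 + 0.51×(0−120) = 120 − 61.2 = 58.8 → 59
  G: 204 + 0.51×(0−204) = 204 − 104.04 = 99.96 → 100
  B: 109 + 0.51×(0−109) = 109 − 55.59 = 53.41 → 53
rgb(59, 100, 53) = #3B6435.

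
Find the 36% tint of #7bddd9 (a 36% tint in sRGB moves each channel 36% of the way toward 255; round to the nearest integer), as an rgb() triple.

#7bddd9 is rgb(123, 221, 217).
Per channel, c → c + 0.36(255 − c):
  R: 123 + 47.52 = 170.52 → 171
  G: 221 + 0.36×(255−221) = 221 + 12.24 = 233.24 → 233
  B: 217 + 13.68 = 230.68 → 231

rgb(171, 233, 231)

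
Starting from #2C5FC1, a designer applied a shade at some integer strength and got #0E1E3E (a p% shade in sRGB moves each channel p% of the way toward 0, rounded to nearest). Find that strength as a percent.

68%

#2C5FC1 is rgb(44, 95, 193); #0E1E3E is rgb(14, 30, 62).
On the B channel (widest range): 62 ≈ 193 + (p/100)(0 − 193), so p ≈ 100×(62 − 193)/(0 − 193) = -13100/-193 = 67.88.
p = 68 reproduces all three channels after rounding.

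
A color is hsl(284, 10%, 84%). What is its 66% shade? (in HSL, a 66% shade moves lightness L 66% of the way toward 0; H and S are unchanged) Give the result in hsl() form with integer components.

L moves 66% from 84 toward 0: 84 − 55.44 = 28.56 → 29.
H and S are unchanged.

hsl(284, 10%, 29%)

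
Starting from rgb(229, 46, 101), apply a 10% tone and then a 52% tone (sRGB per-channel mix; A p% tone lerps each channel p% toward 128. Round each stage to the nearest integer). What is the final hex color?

Lerp each channel 10% toward 128:
  R: 229 − 10.1 = 218.9 → 219
  G: 46 + 8.2 = 54.2 → 54
  B: 101 + 2.7 = 103.7 → 104
After the tone: rgb(219, 54, 104) = #DB3668.
A 52% tone moves each channel 52% toward 128:
  R: 219 + 0.52×(128−219) = 219 − 47.32 = 171.68 → 172
  G: 54 + 38.48 = 92.48 → 92
  B: 104 + 0.52×(128−104) = 104 + 12.48 = 116.48 → 116
rgb(172, 92, 116) = #AC5C74.

#AC5C74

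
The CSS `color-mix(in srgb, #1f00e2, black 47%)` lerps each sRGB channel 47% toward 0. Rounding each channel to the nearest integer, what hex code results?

#100078

#1f00e2 is rgb(31, 0, 226).
Per channel, c → c + 0.47(0 − c):
  R: 31 + 0.47×(0−31) = 31 − 14.57 = 16.43 → 16
  G: 0 + 0.47×(0−0) = 0 + 0 = 0 → 0
  B: 226 + 0.47×(0−226) = 226 − 106.22 = 119.78 → 120
rgb(16, 0, 120) = #100078.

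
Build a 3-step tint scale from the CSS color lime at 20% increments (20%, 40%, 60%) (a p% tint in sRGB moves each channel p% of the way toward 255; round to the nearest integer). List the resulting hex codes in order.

#33ff33, #66ff66, #99ff99

CSS lime is rgb(0, 255, 0).
20%: (0 + 51 = 51→51, 255→255, 0 + 51 = 51→51) → #33ff33
40%: (0 + 102 = 102→102, 255→255, 0 + 102 = 102→102) → #66ff66
60%: (0 + 153 = 153→153, 255→255, 0 + 153 = 153→153) → #99ff99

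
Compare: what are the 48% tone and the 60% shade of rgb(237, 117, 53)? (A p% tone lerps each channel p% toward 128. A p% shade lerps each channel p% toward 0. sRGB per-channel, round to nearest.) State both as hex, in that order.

48% tone:
  R: 237 + 0.48×(128−237) = 237 − 52.32 = 184.68 → 185
  G: 117 + 0.48×(128−117) = 117 + 5.28 = 122.28 → 122
  B: 53 + 0.48×(128−53) = 53 + 36 = 89 → 89
  → #B97A59
60% shade:
  R: 237 − 142.2 = 94.8 → 95
  G: 117 + 0.6×(0−117) = 117 − 70.2 = 46.8 → 47
  B: 53 + 0.6×(0−53) = 53 − 31.8 = 21.2 → 21
  → #5F2F15

#B97A59, #5F2F15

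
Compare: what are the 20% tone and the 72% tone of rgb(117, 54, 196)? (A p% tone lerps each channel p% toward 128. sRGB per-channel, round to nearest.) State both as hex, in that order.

20% tone:
  R: 117 + 0.2×(128−117) = 117 + 2.2 = 119.2 → 119
  G: 54 + 0.2×(128−54) = 54 + 14.8 = 68.8 → 69
  B: 196 − 13.6 = 182.4 → 182
  → #7745B6
72% tone:
  R: 117 + 0.72×(128−117) = 117 + 7.92 = 124.92 → 125
  G: 54 + 0.72×(128−54) = 54 + 53.28 = 107.28 → 107
  B: 196 + 0.72×(128−196) = 196 − 48.96 = 147.04 → 147
  → #7D6B93

#7745B6, #7D6B93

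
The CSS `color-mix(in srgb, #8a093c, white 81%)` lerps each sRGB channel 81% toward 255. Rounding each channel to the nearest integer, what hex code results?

#e9d0da

#8a093c is rgb(138, 9, 60).
Per channel, c → c + 0.81(255 − c):
  R: 138 + 0.81×(255−138) = 138 + 94.77 = 232.77 → 233
  G: 9 + 0.81×(255−9) = 9 + 199.26 = 208.26 → 208
  B: 60 + 0.81×(255−60) = 60 + 157.95 = 217.95 → 218
rgb(233, 208, 218) = #e9d0da.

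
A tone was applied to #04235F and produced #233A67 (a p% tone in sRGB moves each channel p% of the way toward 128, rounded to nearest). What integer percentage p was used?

#04235F is rgb(4, 35, 95); #233A67 is rgb(35, 58, 103).
On the R channel (widest range): 35 ≈ 4 + (p/100)(128 − 4), so p ≈ 100×(35 − 4)/(128 − 4) = 3100/124 = 25.00.
p = 25 reproduces all three channels after rounding.

25%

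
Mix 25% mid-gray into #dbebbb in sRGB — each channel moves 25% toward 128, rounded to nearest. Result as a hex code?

#dbebbb is rgb(219, 235, 187).
Per channel, c → c + 0.25(128 − c):
  R: 219 + 0.25×(128−219) = 219 − 22.75 = 196.25 → 196
  G: 235 + 0.25×(128−235) = 235 − 26.75 = 208.25 → 208
  B: 187 − 14.75 = 172.25 → 172
rgb(196, 208, 172) = #c4d0ac.

#c4d0ac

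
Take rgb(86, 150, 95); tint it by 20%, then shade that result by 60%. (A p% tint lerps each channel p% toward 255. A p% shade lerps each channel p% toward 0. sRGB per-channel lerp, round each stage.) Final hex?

#304433

A 20% tint moves each channel 20% toward 255:
  R: 86 + 33.8 = 119.8 → 120
  G: 150 + 0.2×(255−150) = 150 + 21 = 171 → 171
  B: 95 + 32 = 127 → 127
After the tint: rgb(120, 171, 127) = #78AB7F.
Per channel, c → c + 0.6(0 − c):
  R: 120 + 0.6×(0−120) = 120 − 72 = 48 → 48
  G: 171 + 0.6×(0−171) = 171 − 102.6 = 68.4 → 68
  B: 127 − 76.2 = 50.8 → 51
rgb(48, 68, 51) = #304433.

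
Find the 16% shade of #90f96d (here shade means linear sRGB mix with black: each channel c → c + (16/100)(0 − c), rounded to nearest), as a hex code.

#79d15c

#90f96d is rgb(144, 249, 109).
Lerp each channel 16% toward 0:
  R: 144 + 0.16×(0−144) = 144 − 23.04 = 120.96 → 121
  G: 249 − 39.84 = 209.16 → 209
  B: 109 + 0.16×(0−109) = 109 − 17.44 = 91.56 → 92
rgb(121, 209, 92) = #79d15c.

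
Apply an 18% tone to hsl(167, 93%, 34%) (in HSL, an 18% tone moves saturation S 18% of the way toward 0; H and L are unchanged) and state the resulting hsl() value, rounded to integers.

hsl(167, 76%, 34%)

S moves 18% from 93 toward 0: 93 − 16.74 = 76.26 → 76.
H and L are unchanged.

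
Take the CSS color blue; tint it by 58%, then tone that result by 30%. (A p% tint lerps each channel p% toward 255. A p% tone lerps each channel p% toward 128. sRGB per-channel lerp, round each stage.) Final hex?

#8e8ed9

CSS blue is rgb(0, 0, 255).
Per channel, c → c + 0.58(255 − c):
  R: 0 + 0.58×(255−0) = 0 + 147.9 = 147.9 → 148
  G: 0 + 147.9 = 147.9 → 148
  B: 255 + 0 = 255 → 255
After the tint: rgb(148, 148, 255) = #9494ff.
A 30% tone moves each channel 30% toward 128:
  R: 148 + 0.3×(128−148) = 148 − 6 = 142 → 142
  G: 148 + 0.3×(128−148) = 148 − 6 = 142 → 142
  B: 255 − 38.1 = 216.9 → 217
rgb(142, 142, 217) = #8e8ed9.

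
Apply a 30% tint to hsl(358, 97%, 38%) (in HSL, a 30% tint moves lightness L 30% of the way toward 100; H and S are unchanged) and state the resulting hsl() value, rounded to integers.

hsl(358, 97%, 57%)

L moves 30% from 38 toward 100: 38 + 18.6 = 56.6 → 57.
H and S are unchanged.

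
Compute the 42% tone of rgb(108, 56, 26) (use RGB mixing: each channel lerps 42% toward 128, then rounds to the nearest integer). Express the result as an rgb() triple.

Per channel, c → c + 0.42(128 − c):
  R: 108 + 0.42×(128−108) = 108 + 8.4 = 116.4 → 116
  G: 56 + 0.42×(128−56) = 56 + 30.24 = 86.24 → 86
  B: 26 + 0.42×(128−26) = 26 + 42.84 = 68.84 → 69

rgb(116, 86, 69)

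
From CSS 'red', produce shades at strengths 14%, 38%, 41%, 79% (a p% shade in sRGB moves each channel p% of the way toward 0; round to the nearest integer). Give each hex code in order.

#DB0000, #9E0000, #960000, #360000

CSS red is rgb(255, 0, 0).
14%: (255 − 35.7 = 219.3→219, 0→0, 0→0) → #DB0000
38%: (255 − 96.9 = 158.1→158, 0→0, 0→0) → #9E0000
41%: (255 − 104.55 = 150.45→150, 0→0, 0→0) → #960000
79%: (255 − 201.45 = 53.55→54, 0→0, 0→0) → #360000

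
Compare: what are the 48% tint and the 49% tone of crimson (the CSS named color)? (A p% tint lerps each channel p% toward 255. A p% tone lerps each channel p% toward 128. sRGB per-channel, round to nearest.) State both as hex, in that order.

#ed859a, #af495d

CSS crimson is rgb(220, 20, 60).
48% tint:
  R: 220 + 16.8 = 236.8 → 237
  G: 20 + 0.48×(255−20) = 20 + 112.8 = 132.8 → 133
  B: 60 + 0.48×(255−60) = 60 + 93.6 = 153.6 → 154
  → #ed859a
49% tone:
  R: 220 + 0.49×(128−220) = 220 − 45.08 = 174.92 → 175
  G: 20 + 52.92 = 72.92 → 73
  B: 60 + 0.49×(128−60) = 60 + 33.32 = 93.32 → 93
  → #af495d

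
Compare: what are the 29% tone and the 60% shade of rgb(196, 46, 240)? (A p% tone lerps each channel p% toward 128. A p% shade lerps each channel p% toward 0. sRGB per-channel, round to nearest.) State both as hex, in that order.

#B046D0, #4E1260

29% tone:
  R: 196 − 19.72 = 176.28 → 176
  G: 46 + 0.29×(128−46) = 46 + 23.78 = 69.78 → 70
  B: 240 + 0.29×(128−240) = 240 − 32.48 = 207.52 → 208
  → #B046D0
60% shade:
  R: 196 + 0.6×(0−196) = 196 − 117.6 = 78.4 → 78
  G: 46 − 27.6 = 18.4 → 18
  B: 240 + 0.6×(0−240) = 240 − 144 = 96 → 96
  → #4E1260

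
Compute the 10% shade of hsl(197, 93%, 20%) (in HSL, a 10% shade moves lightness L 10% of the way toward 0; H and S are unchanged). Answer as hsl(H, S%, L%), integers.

hsl(197, 93%, 18%)

L moves 10% from 20 toward 0: 20 − 2 = 18 → 18.
H and S are unchanged.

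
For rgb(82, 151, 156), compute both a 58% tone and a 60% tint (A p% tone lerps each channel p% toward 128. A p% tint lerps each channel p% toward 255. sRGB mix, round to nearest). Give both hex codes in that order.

#6D8A8C, #BAD5D7

58% tone:
  R: 82 + 0.58×(128−82) = 82 + 26.68 = 108.68 → 109
  G: 151 + 0.58×(128−151) = 151 − 13.34 = 137.66 → 138
  B: 156 − 16.24 = 139.76 → 140
  → #6D8A8C
60% tint:
  R: 82 + 103.8 = 185.8 → 186
  G: 151 + 0.6×(255−151) = 151 + 62.4 = 213.4 → 213
  B: 156 + 59.4 = 215.4 → 215
  → #BAD5D7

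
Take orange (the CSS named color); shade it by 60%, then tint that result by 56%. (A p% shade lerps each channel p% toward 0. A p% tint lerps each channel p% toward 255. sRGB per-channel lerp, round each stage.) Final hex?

CSS orange is rgb(255, 165, 0).
Lerp each channel 60% toward 0:
  R: 255 + 0.6×(0−255) = 255 − 153 = 102 → 102
  G: 165 − 99 = 66 → 66
  B: 0 + 0.6×(0−0) = 0 + 0 = 0 → 0
After the shade: rgb(102, 66, 0) = #664200.
Per channel, c → c + 0.56(255 − c):
  R: 102 + 85.68 = 187.68 → 188
  G: 66 + 105.84 = 171.84 → 172
  B: 0 + 142.8 = 142.8 → 143
rgb(188, 172, 143) = #BCAC8F.

#BCAC8F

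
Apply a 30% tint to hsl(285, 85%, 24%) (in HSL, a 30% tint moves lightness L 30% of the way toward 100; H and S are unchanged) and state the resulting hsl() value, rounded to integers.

hsl(285, 85%, 47%)

L moves 30% from 24 toward 100: 24 + 22.8 = 46.8 → 47.
H and S are unchanged.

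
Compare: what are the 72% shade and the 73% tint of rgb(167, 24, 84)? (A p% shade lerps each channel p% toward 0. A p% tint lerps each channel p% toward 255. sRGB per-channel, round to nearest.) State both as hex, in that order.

72% shade:
  R: 167 − 120.24 = 46.76 → 47
  G: 24 + 0.72×(0−24) = 24 − 17.28 = 6.72 → 7
  B: 84 − 60.48 = 23.52 → 24
  → #2F0718
73% tint:
  R: 167 + 0.73×(255−167) = 167 + 64.24 = 231.24 → 231
  G: 24 + 0.73×(255−24) = 24 + 168.63 = 192.63 → 193
  B: 84 + 0.73×(255−84) = 84 + 124.83 = 208.83 → 209
  → #E7C1D1

#2F0718, #E7C1D1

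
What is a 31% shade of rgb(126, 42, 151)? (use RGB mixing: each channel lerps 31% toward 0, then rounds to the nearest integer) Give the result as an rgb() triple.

rgb(87, 29, 104)

Lerp each channel 31% toward 0:
  R: 126 − 39.06 = 86.94 → 87
  G: 42 + 0.31×(0−42) = 42 − 13.02 = 28.98 → 29
  B: 151 − 46.81 = 104.19 → 104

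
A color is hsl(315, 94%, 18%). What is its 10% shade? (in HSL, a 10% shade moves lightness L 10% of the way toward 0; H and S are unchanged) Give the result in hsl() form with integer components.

hsl(315, 94%, 16%)

L moves 10% from 18 toward 0: 18 − 1.8 = 16.2 → 16.
H and S are unchanged.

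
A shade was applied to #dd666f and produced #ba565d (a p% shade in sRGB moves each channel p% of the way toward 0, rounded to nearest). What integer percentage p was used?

#dd666f is rgb(221, 102, 111); #ba565d is rgb(186, 86, 93).
On the R channel (widest range): 186 ≈ 221 + (p/100)(0 − 221), so p ≈ 100×(186 − 221)/(0 − 221) = -3500/-221 = 15.84.
p = 16 reproduces all three channels after rounding.

16%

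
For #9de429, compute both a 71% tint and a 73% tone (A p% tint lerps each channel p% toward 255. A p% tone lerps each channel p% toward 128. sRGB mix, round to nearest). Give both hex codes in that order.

#9de429 is rgb(157, 228, 41).
71% tint:
  R: 157 + 69.58 = 226.58 → 227
  G: 228 + 19.17 = 247.17 → 247
  B: 41 + 0.71×(255−41) = 41 + 151.94 = 192.94 → 193
  → #e3f7c1
73% tone:
  R: 157 + 0.73×(128−157) = 157 − 21.17 = 135.83 → 136
  G: 228 + 0.73×(128−228) = 228 − 73 = 155 → 155
  B: 41 + 0.73×(128−41) = 41 + 63.51 = 104.51 → 105
  → #889b69

#e3f7c1, #889b69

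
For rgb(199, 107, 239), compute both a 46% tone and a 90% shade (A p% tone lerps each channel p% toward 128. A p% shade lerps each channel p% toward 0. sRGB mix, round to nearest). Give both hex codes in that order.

46% tone:
  R: 199 + 0.46×(128−199) = 199 − 32.66 = 166.34 → 166
  G: 107 + 0.46×(128−107) = 107 + 9.66 = 116.66 → 117
  B: 239 + 0.46×(128−239) = 239 − 51.06 = 187.94 → 188
  → #a675bc
90% shade:
  R: 199 − 179.1 = 19.9 → 20
  G: 107 + 0.9×(0−107) = 107 − 96.3 = 10.7 → 11
  B: 239 + 0.9×(0−239) = 239 − 215.1 = 23.9 → 24
  → #140b18

#a675bc, #140b18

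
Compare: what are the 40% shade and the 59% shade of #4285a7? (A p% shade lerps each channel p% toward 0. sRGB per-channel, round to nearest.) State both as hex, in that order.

#4285a7 is rgb(66, 133, 167).
40% shade:
  R: 66 + 0.4×(0−66) = 66 − 26.4 = 39.6 → 40
  G: 133 − 53.2 = 79.8 → 80
  B: 167 + 0.4×(0−167) = 167 − 66.8 = 100.2 → 100
  → #285064
59% shade:
  R: 66 + 0.59×(0−66) = 66 − 38.94 = 27.06 → 27
  G: 133 + 0.59×(0−133) = 133 − 78.47 = 54.53 → 55
  B: 167 + 0.59×(0−167) = 167 − 98.53 = 68.47 → 68
  → #1b3744

#285064, #1b3744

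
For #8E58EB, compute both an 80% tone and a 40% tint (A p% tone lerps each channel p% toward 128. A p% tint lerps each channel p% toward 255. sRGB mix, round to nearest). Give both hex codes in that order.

#8E58EB is rgb(142, 88, 235).
80% tone:
  R: 142 − 11.2 = 130.8 → 131
  G: 88 + 0.8×(128−88) = 88 + 32 = 120 → 120
  B: 235 + 0.8×(128−235) = 235 − 85.6 = 149.4 → 149
  → #837895
40% tint:
  R: 142 + 45.2 = 187.2 → 187
  G: 88 + 0.4×(255−88) = 88 + 66.8 = 154.8 → 155
  B: 235 + 8 = 243 → 243
  → #BB9BF3

#837895, #BB9BF3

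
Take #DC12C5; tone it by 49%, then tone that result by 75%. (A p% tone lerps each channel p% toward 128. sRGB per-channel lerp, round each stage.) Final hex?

#8C7289

#DC12C5 is rgb(220, 18, 197).
Lerp each channel 49% toward 128:
  R: 220 + 0.49×(128−220) = 220 − 45.08 = 174.92 → 175
  G: 18 + 0.49×(128−18) = 18 + 53.9 = 71.9 → 72
  B: 197 + 0.49×(128−197) = 197 − 33.81 = 163.19 → 163
After the tone: rgb(175, 72, 163) = #AF48A3.
Lerp each channel 75% toward 128:
  R: 175 + 0.75×(128−175) = 175 − 35.25 = 139.75 → 140
  G: 72 + 0.75×(128−72) = 72 + 42 = 114 → 114
  B: 163 − 26.25 = 136.75 → 137
rgb(140, 114, 137) = #8C7289.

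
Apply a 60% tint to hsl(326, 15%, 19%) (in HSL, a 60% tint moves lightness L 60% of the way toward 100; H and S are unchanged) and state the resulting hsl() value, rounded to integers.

hsl(326, 15%, 68%)

L moves 60% from 19 toward 100: 19 + 48.6 = 67.6 → 68.
H and S are unchanged.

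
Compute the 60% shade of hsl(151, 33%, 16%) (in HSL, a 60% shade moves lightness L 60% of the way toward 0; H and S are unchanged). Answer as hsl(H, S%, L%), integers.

hsl(151, 33%, 6%)

L moves 60% from 16 toward 0: 16 − 9.6 = 6.4 → 6.
H and S are unchanged.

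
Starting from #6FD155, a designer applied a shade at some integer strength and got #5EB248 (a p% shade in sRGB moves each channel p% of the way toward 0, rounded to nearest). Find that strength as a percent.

15%

#6FD155 is rgb(111, 209, 85); #5EB248 is rgb(94, 178, 72).
On the G channel (widest range): 178 ≈ 209 + (p/100)(0 − 209), so p ≈ 100×(178 − 209)/(0 − 209) = -3100/-209 = 14.83.
p = 15 reproduces all three channels after rounding.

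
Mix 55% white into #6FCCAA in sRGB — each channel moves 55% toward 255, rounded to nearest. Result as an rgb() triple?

#6FCCAA is rgb(111, 204, 170).
Per channel, c → c + 0.55(255 − c):
  R: 111 + 0.55×(255−111) = 111 + 79.2 = 190.2 → 190
  G: 204 + 0.55×(255−204) = 204 + 28.05 = 232.05 → 232
  B: 170 + 46.75 = 216.75 → 217

rgb(190, 232, 217)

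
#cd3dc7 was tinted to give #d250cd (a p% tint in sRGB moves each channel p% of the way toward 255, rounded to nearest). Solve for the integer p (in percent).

#cd3dc7 is rgb(205, 61, 199); #d250cd is rgb(210, 80, 205).
On the G channel (widest range): 80 ≈ 61 + (p/100)(255 − 61), so p ≈ 100×(80 − 61)/(255 − 61) = 1900/194 = 9.79.
p = 10 reproduces all three channels after rounding.

10%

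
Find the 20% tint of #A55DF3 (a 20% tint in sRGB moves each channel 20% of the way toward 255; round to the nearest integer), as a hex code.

#A55DF3 is rgb(165, 93, 243).
Per channel, c → c + 0.2(255 − c):
  R: 165 + 18 = 183 → 183
  G: 93 + 0.2×(255−93) = 93 + 32.4 = 125.4 → 125
  B: 243 + 2.4 = 245.4 → 245
rgb(183, 125, 245) = #B77DF5.

#B77DF5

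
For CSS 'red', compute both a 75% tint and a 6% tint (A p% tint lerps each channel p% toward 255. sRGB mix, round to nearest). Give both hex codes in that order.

CSS red is rgb(255, 0, 0).
75% tint:
  R: 255 + 0 = 255 → 255
  G: 0 + 191.25 = 191.25 → 191
  B: 0 + 0.75×(255−0) = 0 + 191.25 = 191.25 → 191
  → #FFBFBF
6% tint:
  R: 255 + 0.06×(255−255) = 255 + 0 = 255 → 255
  G: 0 + 0.06×(255−0) = 0 + 15.3 = 15.3 → 15
  B: 0 + 0.06×(255−0) = 0 + 15.3 = 15.3 → 15
  → #FF0F0F

#FFBFBF, #FF0F0F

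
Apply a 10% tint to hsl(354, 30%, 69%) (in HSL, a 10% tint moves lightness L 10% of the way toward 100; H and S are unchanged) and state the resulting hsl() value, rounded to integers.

hsl(354, 30%, 72%)

L moves 10% from 69 toward 100: 69 + 3.1 = 72.1 → 72.
H and S are unchanged.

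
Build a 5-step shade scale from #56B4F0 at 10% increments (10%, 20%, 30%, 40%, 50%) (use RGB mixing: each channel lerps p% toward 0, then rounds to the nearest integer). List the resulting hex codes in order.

#56B4F0 is rgb(86, 180, 240).
10%: (86 − 8.6 = 77.4→77, 180 − 18 = 162→162, 240 − 24 = 216→216) → #4DA2D8
20%: (86 − 17.2 = 68.8→69, 180 − 36 = 144→144, 240 − 48 = 192→192) → #4590C0
30%: (86 − 25.8 = 60.2→60, 180 − 54 = 126→126, 240 − 72 = 168→168) → #3C7EA8
40%: (86 − 34.4 = 51.6→52, 180 − 72 = 108→108, 240 − 96 = 144→144) → #346C90
50%: (86 − 43 = 43→43, 180 − 90 = 90→90, 240 − 120 = 120→120) → #2B5A78

#4DA2D8, #4590C0, #3C7EA8, #346C90, #2B5A78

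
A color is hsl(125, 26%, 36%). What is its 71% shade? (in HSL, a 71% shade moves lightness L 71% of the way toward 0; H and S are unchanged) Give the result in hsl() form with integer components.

L moves 71% from 36 toward 0: 36 − 25.56 = 10.44 → 10.
H and S are unchanged.

hsl(125, 26%, 10%)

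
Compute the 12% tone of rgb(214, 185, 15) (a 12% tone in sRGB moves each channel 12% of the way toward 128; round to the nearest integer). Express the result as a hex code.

Lerp each channel 12% toward 128:
  R: 214 + 0.12×(128−214) = 214 − 10.32 = 203.68 → 204
  G: 185 − 6.84 = 178.16 → 178
  B: 15 + 0.12×(128−15) = 15 + 13.56 = 28.56 → 29
rgb(204, 178, 29) = #CCB21D.

#CCB21D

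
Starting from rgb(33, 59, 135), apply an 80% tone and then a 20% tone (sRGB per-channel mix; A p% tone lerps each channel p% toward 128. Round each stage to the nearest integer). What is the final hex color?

#717581

An 80% tone moves each channel 80% toward 128:
  R: 33 + 76 = 109 → 109
  G: 59 + 55.2 = 114.2 → 114
  B: 135 + 0.8×(128−135) = 135 − 5.6 = 129.4 → 129
After the tone: rgb(109, 114, 129) = #6D7281.
A 20% tone moves each channel 20% toward 128:
  R: 109 + 3.8 = 112.8 → 113
  G: 114 + 0.2×(128−114) = 114 + 2.8 = 116.8 → 117
  B: 129 + 0.2×(128−129) = 129 − 0.2 = 128.8 → 129
rgb(113, 117, 129) = #717581.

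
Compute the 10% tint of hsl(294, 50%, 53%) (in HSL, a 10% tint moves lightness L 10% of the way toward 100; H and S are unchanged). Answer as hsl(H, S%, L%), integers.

hsl(294, 50%, 58%)

L moves 10% from 53 toward 100: 53 + 4.7 = 57.7 → 58.
H and S are unchanged.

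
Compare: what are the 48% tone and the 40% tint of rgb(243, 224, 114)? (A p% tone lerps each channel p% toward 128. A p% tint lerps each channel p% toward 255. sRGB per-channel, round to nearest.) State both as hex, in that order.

48% tone:
  R: 243 − 55.2 = 187.8 → 188
  G: 224 + 0.48×(128−224) = 224 − 46.08 = 177.92 → 178
  B: 114 + 0.48×(128−114) = 114 + 6.72 = 120.72 → 121
  → #bcb279
40% tint:
  R: 243 + 0.4×(255−243) = 243 + 4.8 = 247.8 → 248
  G: 224 + 0.4×(255−224) = 224 + 12.4 = 236.4 → 236
  B: 114 + 56.4 = 170.4 → 170
  → #f8ecaa

#bcb279, #f8ecaa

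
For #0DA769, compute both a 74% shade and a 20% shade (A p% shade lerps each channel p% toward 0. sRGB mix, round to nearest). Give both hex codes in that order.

#0DA769 is rgb(13, 167, 105).
74% shade:
  R: 13 − 9.62 = 3.38 → 3
  G: 167 − 123.58 = 43.42 → 43
  B: 105 + 0.74×(0−105) = 105 − 77.7 = 27.3 → 27
  → #032B1B
20% shade:
  R: 13 − 2.6 = 10.4 → 10
  G: 167 − 33.4 = 133.6 → 134
  B: 105 − 21 = 84 → 84
  → #0A8654

#032B1B, #0A8654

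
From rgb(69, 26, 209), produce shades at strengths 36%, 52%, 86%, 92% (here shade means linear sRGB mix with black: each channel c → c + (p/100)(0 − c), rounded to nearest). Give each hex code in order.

#2C1186, #210C64, #0A041D, #060211

36%: (69 − 24.84 = 44.16→44, 26 − 9.36 = 16.64→17, 209 − 75.24 = 133.76→134) → #2C1186
52%: (69 − 35.88 = 33.12→33, 26 − 13.52 = 12.48→12, 209 − 108.68 = 100.32→100) → #210C64
86%: (69 − 59.34 = 9.66→10, 26 − 22.36 = 3.64→4, 209 − 179.74 = 29.26→29) → #0A041D
92%: (69 − 63.48 = 5.52→6, 26 − 23.92 = 2.08→2, 209 − 192.28 = 16.72→17) → #060211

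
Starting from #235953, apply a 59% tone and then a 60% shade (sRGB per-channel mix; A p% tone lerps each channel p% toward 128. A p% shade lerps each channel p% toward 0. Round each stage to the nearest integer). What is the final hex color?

#242D2C

#235953 is rgb(35, 89, 83).
A 59% tone moves each channel 59% toward 128:
  R: 35 + 54.87 = 89.87 → 90
  G: 89 + 0.59×(128−89) = 89 + 23.01 = 112.01 → 112
  B: 83 + 0.59×(128−83) = 83 + 26.55 = 109.55 → 110
After the tone: rgb(90, 112, 110) = #5A706E.
A 60% shade moves each channel 60% toward 0:
  R: 90 + 0.6×(0−90) = 90 − 54 = 36 → 36
  G: 112 + 0.6×(0−112) = 112 − 67.2 = 44.8 → 45
  B: 110 + 0.6×(0−110) = 110 − 66 = 44 → 44
rgb(36, 45, 44) = #242D2C.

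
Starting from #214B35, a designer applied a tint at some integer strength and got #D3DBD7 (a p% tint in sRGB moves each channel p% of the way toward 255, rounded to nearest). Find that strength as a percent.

#214B35 is rgb(33, 75, 53); #D3DBD7 is rgb(211, 219, 215).
On the R channel (widest range): 211 ≈ 33 + (p/100)(255 − 33), so p ≈ 100×(211 − 33)/(255 − 33) = 17800/222 = 80.18.
p = 80 reproduces all three channels after rounding.

80%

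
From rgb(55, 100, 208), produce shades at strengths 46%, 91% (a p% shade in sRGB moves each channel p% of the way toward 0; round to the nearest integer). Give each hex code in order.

#1E3670, #050913

46%: (55 − 25.3 = 29.7→30, 100 − 46 = 54→54, 208 − 95.68 = 112.32→112) → #1E3670
91%: (55 − 50.05 = 4.95→5, 100 − 91 = 9→9, 208 − 189.28 = 18.72→19) → #050913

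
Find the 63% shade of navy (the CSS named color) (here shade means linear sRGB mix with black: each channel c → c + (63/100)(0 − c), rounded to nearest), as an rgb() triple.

rgb(0, 0, 47)

CSS navy is rgb(0, 0, 128).
A 63% shade moves each channel 63% toward 0:
  R: 0 + 0.63×(0−0) = 0 + 0 = 0 → 0
  G: 0 + 0.63×(0−0) = 0 + 0 = 0 → 0
  B: 128 + 0.63×(0−128) = 128 − 80.64 = 47.36 → 47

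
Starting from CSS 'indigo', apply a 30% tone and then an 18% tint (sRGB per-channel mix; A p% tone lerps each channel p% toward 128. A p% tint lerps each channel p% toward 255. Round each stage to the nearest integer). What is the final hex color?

#794D98

CSS indigo is rgb(75, 0, 130).
A 30% tone moves each channel 30% toward 128:
  R: 75 + 0.3×(128−75) = 75 + 15.9 = 90.9 → 91
  G: 0 + 38.4 = 38.4 → 38
  B: 130 + 0.3×(128−130) = 130 − 0.6 = 129.4 → 129
After the tone: rgb(91, 38, 129) = #5B2681.
An 18% tint moves each channel 18% toward 255:
  R: 91 + 0.18×(255−91) = 91 + 29.52 = 120.52 → 121
  G: 38 + 0.18×(255−38) = 38 + 39.06 = 77.06 → 77
  B: 129 + 0.18×(255−129) = 129 + 22.68 = 151.68 → 152
rgb(121, 77, 152) = #794D98.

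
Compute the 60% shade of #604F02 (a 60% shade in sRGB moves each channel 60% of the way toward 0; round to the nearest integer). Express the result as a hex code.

#604F02 is rgb(96, 79, 2).
Per channel, c → c + 0.6(0 − c):
  R: 96 + 0.6×(0−96) = 96 − 57.6 = 38.4 → 38
  G: 79 + 0.6×(0−79) = 79 − 47.4 = 31.6 → 32
  B: 2 − 1.2 = 0.8 → 1
rgb(38, 32, 1) = #262001.

#262001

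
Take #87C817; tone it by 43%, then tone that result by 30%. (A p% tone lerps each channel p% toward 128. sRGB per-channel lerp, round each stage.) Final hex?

#839D56

#87C817 is rgb(135, 200, 23).
Per channel, c → c + 0.43(128 − c):
  R: 135 + 0.43×(128−135) = 135 − 3.01 = 131.99 → 132
  G: 200 − 30.96 = 169.04 → 169
  B: 23 + 0.43×(128−23) = 23 + 45.15 = 68.15 → 68
After the tone: rgb(132, 169, 68) = #84A944.
Lerp each channel 30% toward 128:
  R: 132 + 0.3×(128−132) = 132 − 1.2 = 130.8 → 131
  G: 169 + 0.3×(128−169) = 169 − 12.3 = 156.7 → 157
  B: 68 + 0.3×(128−68) = 68 + 18 = 86 → 86
rgb(131, 157, 86) = #839D56.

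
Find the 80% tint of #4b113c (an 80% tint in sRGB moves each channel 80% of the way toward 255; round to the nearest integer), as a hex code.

#4b113c is rgb(75, 17, 60).
An 80% tint moves each channel 80% toward 255:
  R: 75 + 144 = 219 → 219
  G: 17 + 190.4 = 207.4 → 207
  B: 60 + 0.8×(255−60) = 60 + 156 = 216 → 216
rgb(219, 207, 216) = #dbcfd8.

#dbcfd8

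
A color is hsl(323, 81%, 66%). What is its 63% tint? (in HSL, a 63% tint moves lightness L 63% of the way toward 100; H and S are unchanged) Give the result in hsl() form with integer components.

hsl(323, 81%, 87%)

L moves 63% from 66 toward 100: 66 + 21.42 = 87.42 → 87.
H and S are unchanged.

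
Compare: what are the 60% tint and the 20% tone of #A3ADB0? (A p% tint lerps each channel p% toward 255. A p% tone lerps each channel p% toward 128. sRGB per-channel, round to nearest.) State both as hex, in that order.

#A3ADB0 is rgb(163, 173, 176).
60% tint:
  R: 163 + 55.2 = 218.2 → 218
  G: 173 + 49.2 = 222.2 → 222
  B: 176 + 0.6×(255−176) = 176 + 47.4 = 223.4 → 223
  → #DADEDF
20% tone:
  R: 163 + 0.2×(128−163) = 163 − 7 = 156 → 156
  G: 173 + 0.2×(128−173) = 173 − 9 = 164 → 164
  B: 176 + 0.2×(128−176) = 176 − 9.6 = 166.4 → 166
  → #9CA4A6

#DADEDF, #9CA4A6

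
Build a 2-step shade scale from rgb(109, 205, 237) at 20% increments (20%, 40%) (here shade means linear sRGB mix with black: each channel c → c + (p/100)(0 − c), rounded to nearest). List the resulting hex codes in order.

#57A4BE, #417B8E

20%: (109 − 21.8 = 87.2→87, 205 − 41 = 164→164, 237 − 47.4 = 189.6→190) → #57A4BE
40%: (109 − 43.6 = 65.4→65, 205 − 82 = 123→123, 237 − 94.8 = 142.2→142) → #417B8E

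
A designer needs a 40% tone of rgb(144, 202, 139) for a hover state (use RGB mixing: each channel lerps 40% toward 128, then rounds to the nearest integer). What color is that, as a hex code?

Lerp each channel 40% toward 128:
  R: 144 − 6.4 = 137.6 → 138
  G: 202 + 0.4×(128−202) = 202 − 29.6 = 172.4 → 172
  B: 139 + 0.4×(128−139) = 139 − 4.4 = 134.6 → 135
rgb(138, 172, 135) = #8aac87.

#8aac87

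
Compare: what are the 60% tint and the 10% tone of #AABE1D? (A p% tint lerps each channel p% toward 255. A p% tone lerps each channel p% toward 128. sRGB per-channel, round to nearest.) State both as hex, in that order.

#AABE1D is rgb(170, 190, 29).
60% tint:
  R: 170 + 0.6×(255−170) = 170 + 51 = 221 → 221
  G: 190 + 0.6×(255−190) = 190 + 39 = 229 → 229
  B: 29 + 0.6×(255−29) = 29 + 135.6 = 164.6 → 165
  → #DDE5A5
10% tone:
  R: 170 + 0.1×(128−170) = 170 − 4.2 = 165.8 → 166
  G: 190 + 0.1×(128−190) = 190 − 6.2 = 183.8 → 184
  B: 29 + 9.9 = 38.9 → 39
  → #A6B827

#DDE5A5, #A6B827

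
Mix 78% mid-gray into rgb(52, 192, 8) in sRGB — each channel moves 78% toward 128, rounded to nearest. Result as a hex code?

Lerp each channel 78% toward 128:
  R: 52 + 59.28 = 111.28 → 111
  G: 192 + 0.78×(128−192) = 192 − 49.92 = 142.08 → 142
  B: 8 + 0.78×(128−8) = 8 + 93.6 = 101.6 → 102
rgb(111, 142, 102) = #6F8E66.

#6F8E66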